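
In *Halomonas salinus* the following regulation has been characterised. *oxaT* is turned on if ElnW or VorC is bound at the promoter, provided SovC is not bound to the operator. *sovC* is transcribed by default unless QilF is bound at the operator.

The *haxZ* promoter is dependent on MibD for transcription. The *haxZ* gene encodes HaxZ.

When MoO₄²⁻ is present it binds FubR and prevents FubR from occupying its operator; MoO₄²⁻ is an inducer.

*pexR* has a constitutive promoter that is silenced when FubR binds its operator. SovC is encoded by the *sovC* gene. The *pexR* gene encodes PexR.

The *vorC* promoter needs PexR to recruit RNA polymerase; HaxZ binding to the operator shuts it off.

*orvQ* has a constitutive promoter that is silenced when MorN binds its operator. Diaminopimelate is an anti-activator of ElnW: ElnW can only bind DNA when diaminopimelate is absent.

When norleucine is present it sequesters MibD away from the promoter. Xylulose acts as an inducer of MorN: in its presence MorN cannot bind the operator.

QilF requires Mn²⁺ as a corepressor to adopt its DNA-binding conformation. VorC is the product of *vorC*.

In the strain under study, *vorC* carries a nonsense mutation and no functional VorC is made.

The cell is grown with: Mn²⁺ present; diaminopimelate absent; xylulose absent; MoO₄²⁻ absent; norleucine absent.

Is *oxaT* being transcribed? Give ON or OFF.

ON

Diaminopimelate is absent, so ElnW is active.
VorC is non-functional in this strain, so it has no effect.
Mn²⁺ is present, so QilF is active.
With repressor QilF bound, *sovC* is not transcribed.
So SovC is not produced.
Activator ElnW is present, so *oxaT* is transcribed.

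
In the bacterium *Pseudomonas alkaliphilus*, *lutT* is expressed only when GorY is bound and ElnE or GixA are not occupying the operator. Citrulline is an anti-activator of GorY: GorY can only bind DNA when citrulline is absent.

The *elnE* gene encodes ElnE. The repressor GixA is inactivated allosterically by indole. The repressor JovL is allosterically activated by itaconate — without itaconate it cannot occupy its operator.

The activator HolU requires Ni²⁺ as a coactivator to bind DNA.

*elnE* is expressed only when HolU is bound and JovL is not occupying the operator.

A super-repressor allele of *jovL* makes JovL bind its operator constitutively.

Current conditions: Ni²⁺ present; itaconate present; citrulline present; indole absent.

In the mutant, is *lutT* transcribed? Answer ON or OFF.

Citrulline is present, so GorY is inactive.
JovL is constitutively active in this strain.
Ni²⁺ is present, so HolU is active.
With repressor JovL bound, *elnE* is not transcribed.
So ElnE is not produced.
Indole is absent, so GixA is active.
With repressor GixA bound, *lutT* is not transcribed.

OFF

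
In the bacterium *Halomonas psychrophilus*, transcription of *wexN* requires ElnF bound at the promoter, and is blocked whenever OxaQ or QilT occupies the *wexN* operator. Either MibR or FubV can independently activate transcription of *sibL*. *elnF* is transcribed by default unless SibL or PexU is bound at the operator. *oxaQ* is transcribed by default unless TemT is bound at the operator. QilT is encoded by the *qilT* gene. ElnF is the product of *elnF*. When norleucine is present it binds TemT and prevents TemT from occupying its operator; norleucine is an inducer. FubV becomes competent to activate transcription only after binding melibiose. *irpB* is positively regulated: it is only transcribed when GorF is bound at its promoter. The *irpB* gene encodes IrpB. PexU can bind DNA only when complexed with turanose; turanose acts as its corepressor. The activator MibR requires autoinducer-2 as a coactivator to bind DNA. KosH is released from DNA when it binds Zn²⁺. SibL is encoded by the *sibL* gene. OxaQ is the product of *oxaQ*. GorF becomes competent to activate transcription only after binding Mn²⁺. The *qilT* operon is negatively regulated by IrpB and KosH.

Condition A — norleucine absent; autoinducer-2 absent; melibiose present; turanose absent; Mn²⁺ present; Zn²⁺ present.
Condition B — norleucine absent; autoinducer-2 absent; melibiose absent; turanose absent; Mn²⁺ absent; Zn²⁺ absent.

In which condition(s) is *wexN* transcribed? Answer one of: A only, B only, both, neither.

Condition A:
Norleucine is absent, so TemT is active.
With repressor TemT bound, *oxaQ* is not transcribed.
So OxaQ is not produced.
Autoinducer-2 is absent, so MibR is inactive.
Melibiose is present, so FubV is active.
Activator FubV is present, so *sibL* is transcribed.
So SibL is produced and active.
Turanose is absent, so PexU is inactive.
With repressor SibL bound, *elnF* is not transcribed.
So ElnF is not produced.
Mn²⁺ is present, so GorF is active.
No repressor is bound and GorF is active, so *irpB* is transcribed.
So IrpB is produced and active.
Zn²⁺ is present, so KosH is inactive.
With repressor IrpB bound, *qilT* is not transcribed.
So QilT is not produced.
Required activator ElnF is absent, so *wexN* is not transcribed.
→ *wexN* is OFF in A.
Condition B:
Norleucine is absent, so TemT is active.
With repressor TemT bound, *oxaQ* is not transcribed.
So OxaQ is not produced.
Autoinducer-2 is absent, so MibR is inactive.
Melibiose is absent, so FubV is inactive.
No activator is available at the *sibL* promoter, so *sibL* is not transcribed.
So SibL is not produced.
Turanose is absent, so PexU is inactive.
With no repressor bound, *elnF* is transcribed.
So ElnF is produced and active.
Mn²⁺ is absent, so GorF is inactive.
Required activator GorF is absent, so *irpB* is not transcribed.
So IrpB is not produced.
Zn²⁺ is absent, so KosH is active.
With repressor KosH bound, *qilT* is not transcribed.
So QilT is not produced.
No repressor is bound and ElnF is active, so *wexN* is transcribed.
→ *wexN* is ON in B.

B only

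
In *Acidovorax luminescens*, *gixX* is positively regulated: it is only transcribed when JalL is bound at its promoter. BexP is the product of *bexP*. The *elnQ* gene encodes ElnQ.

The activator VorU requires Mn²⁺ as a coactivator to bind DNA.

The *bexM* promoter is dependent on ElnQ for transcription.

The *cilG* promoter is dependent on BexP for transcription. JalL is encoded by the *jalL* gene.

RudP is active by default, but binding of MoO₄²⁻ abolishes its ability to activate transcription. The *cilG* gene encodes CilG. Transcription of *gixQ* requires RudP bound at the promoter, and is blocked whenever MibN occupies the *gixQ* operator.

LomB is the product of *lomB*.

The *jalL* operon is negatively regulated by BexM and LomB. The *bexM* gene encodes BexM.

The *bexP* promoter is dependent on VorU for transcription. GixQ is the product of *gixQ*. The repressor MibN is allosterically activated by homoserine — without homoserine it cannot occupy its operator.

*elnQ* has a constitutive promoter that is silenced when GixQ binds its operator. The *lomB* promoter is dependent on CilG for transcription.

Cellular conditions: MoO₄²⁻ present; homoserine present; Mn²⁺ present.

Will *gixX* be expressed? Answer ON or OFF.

OFF

MoO₄²⁻ is present, so RudP is inactive.
Homoserine is present, so MibN is active.
With repressor MibN bound, *gixQ* is not transcribed.
So GixQ is not produced.
With no repressor bound, *elnQ* is transcribed.
So ElnQ is produced and active.
No repressor is bound and ElnQ is active, so *bexM* is transcribed.
So BexM is produced and active.
Mn²⁺ is present, so VorU is active.
No repressor is bound and VorU is active, so *bexP* is transcribed.
So BexP is produced and active.
No repressor is bound and BexP is active, so *cilG* is transcribed.
So CilG is produced and active.
No repressor is bound and CilG is active, so *lomB* is transcribed.
So LomB is produced and active.
With repressor BexM bound, *jalL* is not transcribed.
So JalL is not produced.
Required activator JalL is absent, so *gixX* is not transcribed.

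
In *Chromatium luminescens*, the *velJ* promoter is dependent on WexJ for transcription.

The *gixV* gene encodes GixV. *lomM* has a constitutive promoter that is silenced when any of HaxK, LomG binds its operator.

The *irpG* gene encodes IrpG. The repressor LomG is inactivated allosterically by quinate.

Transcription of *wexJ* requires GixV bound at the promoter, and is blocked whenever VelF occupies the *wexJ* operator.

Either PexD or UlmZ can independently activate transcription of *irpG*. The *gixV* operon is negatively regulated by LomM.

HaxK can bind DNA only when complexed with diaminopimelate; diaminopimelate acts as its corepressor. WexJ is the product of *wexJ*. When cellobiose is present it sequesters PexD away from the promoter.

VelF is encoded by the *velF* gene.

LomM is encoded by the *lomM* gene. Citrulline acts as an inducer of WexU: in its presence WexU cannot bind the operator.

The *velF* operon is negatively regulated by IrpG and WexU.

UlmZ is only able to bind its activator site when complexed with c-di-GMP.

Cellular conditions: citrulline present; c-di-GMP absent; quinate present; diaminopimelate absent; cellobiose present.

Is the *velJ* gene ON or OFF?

Diaminopimelate is absent, so HaxK is inactive.
Quinate is present, so LomG is inactive.
With no repressor bound, *lomM* is transcribed.
So LomM is produced and active.
With repressor LomM bound, *gixV* is not transcribed.
So GixV is not produced.
Cellobiose is present, so PexD is inactive.
c-di-GMP is absent, so UlmZ is inactive.
No activator is available at the *irpG* promoter, so *irpG* is not transcribed.
So IrpG is not produced.
Citrulline is present, so WexU is inactive.
With no repressor bound, *velF* is transcribed.
So VelF is produced and active.
With repressor VelF bound, *wexJ* is not transcribed.
So WexJ is not produced.
Required activator WexJ is absent, so *velJ* is not transcribed.

OFF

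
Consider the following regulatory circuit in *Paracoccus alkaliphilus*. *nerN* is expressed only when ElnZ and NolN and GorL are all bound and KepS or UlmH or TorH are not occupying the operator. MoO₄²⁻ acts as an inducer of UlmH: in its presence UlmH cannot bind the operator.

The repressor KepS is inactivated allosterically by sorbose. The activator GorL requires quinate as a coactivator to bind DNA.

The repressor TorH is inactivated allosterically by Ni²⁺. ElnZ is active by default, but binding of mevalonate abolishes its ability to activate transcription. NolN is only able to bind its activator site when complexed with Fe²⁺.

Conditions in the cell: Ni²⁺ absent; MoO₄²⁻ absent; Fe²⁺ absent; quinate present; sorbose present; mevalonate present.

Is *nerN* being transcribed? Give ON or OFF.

Sorbose is present, so KepS is inactive.
MoO₄²⁻ is absent, so UlmH is active.
Mevalonate is present, so ElnZ is inactive.
Fe²⁺ is absent, so NolN is inactive.
Quinate is present, so GorL is active.
Ni²⁺ is absent, so TorH is active.
With repressor UlmH bound, *nerN* is not transcribed.

OFF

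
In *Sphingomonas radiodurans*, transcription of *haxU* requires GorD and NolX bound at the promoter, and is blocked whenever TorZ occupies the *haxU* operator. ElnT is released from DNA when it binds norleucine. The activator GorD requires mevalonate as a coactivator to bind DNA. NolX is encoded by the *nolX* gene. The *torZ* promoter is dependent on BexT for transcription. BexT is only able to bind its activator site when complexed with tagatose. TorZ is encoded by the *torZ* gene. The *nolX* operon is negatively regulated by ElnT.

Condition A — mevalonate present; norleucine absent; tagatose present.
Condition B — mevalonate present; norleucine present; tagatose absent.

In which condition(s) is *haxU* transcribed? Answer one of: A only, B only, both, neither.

B only

Condition A:
Mevalonate is present, so GorD is active.
Norleucine is absent, so ElnT is active.
With repressor ElnT bound, *nolX* is not transcribed.
So NolX is not produced.
Tagatose is present, so BexT is active.
No repressor is bound and BexT is active, so *torZ* is transcribed.
So TorZ is produced and active.
With repressor TorZ bound, *haxU* is not transcribed.
→ *haxU* is OFF in A.
Condition B:
Mevalonate is present, so GorD is active.
Norleucine is present, so ElnT is inactive.
With no repressor bound, *nolX* is transcribed.
So NolX is produced and active.
Tagatose is absent, so BexT is inactive.
Required activator BexT is absent, so *torZ* is not transcribed.
So TorZ is not produced.
No repressor is bound and GorD and NolX are active, so *haxU* is transcribed.
→ *haxU* is ON in B.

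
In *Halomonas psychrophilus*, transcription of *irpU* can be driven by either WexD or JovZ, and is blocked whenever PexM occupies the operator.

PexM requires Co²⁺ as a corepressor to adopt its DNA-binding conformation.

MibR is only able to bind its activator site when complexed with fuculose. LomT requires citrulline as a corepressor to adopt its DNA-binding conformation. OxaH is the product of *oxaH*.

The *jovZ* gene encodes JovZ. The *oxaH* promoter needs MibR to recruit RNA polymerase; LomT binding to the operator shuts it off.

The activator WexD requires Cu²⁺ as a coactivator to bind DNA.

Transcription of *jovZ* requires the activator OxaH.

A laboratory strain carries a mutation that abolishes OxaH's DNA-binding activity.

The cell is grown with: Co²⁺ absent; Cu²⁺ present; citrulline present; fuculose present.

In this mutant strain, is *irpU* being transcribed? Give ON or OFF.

ON

Co²⁺ is absent, so PexM is inactive.
Cu²⁺ is present, so WexD is active.
OxaH is non-functional in this strain, so it has no effect.
Required activator OxaH is absent, so *jovZ* is not transcribed.
So JovZ is not produced.
Activator WexD is present, so *irpU* is transcribed.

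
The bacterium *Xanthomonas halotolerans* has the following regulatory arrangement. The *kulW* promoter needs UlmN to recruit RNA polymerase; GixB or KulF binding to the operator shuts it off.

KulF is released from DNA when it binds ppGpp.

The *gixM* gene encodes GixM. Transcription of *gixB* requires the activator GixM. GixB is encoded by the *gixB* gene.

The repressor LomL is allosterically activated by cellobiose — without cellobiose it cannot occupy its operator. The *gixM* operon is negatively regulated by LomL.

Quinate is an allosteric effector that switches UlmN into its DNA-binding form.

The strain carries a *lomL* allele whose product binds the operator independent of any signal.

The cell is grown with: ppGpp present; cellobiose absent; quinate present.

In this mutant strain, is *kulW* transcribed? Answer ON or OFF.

ON

LomL is constitutively active in this strain.
With repressor LomL bound, *gixM* is not transcribed.
So GixM is not produced.
Required activator GixM is absent, so *gixB* is not transcribed.
So GixB is not produced.
ppGpp is present, so KulF is inactive.
Quinate is present, so UlmN is active.
No repressor is bound and UlmN is active, so *kulW* is transcribed.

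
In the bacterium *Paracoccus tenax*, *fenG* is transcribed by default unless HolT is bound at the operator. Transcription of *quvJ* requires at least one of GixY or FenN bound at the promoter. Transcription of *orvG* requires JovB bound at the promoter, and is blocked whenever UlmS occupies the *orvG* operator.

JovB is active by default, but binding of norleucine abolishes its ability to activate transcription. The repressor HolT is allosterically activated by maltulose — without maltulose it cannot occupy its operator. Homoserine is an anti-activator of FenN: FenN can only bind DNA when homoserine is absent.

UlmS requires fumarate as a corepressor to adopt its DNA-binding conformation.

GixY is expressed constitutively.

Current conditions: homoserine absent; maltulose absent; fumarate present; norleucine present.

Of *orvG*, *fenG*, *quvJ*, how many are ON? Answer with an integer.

2

Fumarate is present, so UlmS is active.
Norleucine is present, so JovB is inactive.
With repressor UlmS bound, *orvG* is not transcribed.
→ *orvG* is OFF.
Maltulose is absent, so HolT is inactive.
With no repressor bound, *fenG* is transcribed.
→ *fenG* is ON.
GixY is produced constitutively and is active.
Homoserine is absent, so FenN is active.
Activator GixY is present, so *quvJ* is transcribed.
→ *quvJ* is ON.
2 of the 3 genes are transcribed.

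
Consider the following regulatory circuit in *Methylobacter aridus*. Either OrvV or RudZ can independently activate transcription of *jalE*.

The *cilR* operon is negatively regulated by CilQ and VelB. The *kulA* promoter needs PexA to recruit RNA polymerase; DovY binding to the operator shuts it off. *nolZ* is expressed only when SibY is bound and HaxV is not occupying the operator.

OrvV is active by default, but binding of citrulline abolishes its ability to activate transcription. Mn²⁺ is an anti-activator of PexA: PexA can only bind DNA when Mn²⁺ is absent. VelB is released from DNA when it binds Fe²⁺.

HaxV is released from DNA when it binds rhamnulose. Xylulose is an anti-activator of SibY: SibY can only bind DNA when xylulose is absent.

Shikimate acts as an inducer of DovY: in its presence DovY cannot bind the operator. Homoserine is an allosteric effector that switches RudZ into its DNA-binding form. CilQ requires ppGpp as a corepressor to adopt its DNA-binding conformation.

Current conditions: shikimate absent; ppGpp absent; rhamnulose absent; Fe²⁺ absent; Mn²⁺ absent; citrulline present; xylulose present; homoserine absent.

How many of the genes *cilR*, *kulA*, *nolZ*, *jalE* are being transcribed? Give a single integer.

0

ppGpp is absent, so CilQ is inactive.
Fe²⁺ is absent, so VelB is active.
With repressor VelB bound, *cilR* is not transcribed.
→ *cilR* is OFF.
Shikimate is absent, so DovY is active.
Mn²⁺ is absent, so PexA is active.
With repressor DovY bound, *kulA* is not transcribed.
→ *kulA* is OFF.
Xylulose is present, so SibY is inactive.
Rhamnulose is absent, so HaxV is active.
With repressor HaxV bound, *nolZ* is not transcribed.
→ *nolZ* is OFF.
Citrulline is present, so OrvV is inactive.
Homoserine is absent, so RudZ is inactive.
No activator is available at the *jalE* promoter, so *jalE* is not transcribed.
→ *jalE* is OFF.
0 of the 4 genes are transcribed.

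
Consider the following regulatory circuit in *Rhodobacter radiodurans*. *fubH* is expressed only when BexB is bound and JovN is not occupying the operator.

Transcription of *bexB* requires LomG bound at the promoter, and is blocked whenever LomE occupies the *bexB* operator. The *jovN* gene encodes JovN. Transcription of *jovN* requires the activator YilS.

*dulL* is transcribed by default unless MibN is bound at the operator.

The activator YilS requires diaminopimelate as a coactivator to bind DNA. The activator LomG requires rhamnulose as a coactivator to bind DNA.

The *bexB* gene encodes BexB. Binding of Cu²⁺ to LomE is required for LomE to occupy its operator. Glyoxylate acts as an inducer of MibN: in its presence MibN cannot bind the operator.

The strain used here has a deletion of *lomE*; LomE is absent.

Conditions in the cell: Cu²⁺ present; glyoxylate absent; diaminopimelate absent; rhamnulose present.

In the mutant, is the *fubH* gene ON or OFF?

ON

Diaminopimelate is absent, so YilS is inactive.
Required activator YilS is absent, so *jovN* is not transcribed.
So JovN is not produced.
Rhamnulose is present, so LomG is active.
LomE is non-functional in this strain, so it has no effect.
No repressor is bound and LomG is active, so *bexB* is transcribed.
So BexB is produced and active.
No repressor is bound and BexB is active, so *fubH* is transcribed.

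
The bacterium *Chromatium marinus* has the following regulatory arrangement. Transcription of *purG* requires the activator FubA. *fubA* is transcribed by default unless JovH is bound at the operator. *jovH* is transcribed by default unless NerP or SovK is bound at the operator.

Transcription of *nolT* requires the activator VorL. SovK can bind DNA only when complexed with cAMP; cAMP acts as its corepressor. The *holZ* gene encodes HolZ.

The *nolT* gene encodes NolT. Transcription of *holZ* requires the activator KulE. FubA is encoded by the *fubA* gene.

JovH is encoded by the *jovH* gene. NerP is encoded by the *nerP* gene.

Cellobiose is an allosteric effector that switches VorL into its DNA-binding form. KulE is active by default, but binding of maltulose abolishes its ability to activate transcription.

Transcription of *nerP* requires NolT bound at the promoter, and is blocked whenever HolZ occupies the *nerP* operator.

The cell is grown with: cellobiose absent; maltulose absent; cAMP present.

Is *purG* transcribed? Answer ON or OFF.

Cellobiose is absent, so VorL is inactive.
Required activator VorL is absent, so *nolT* is not transcribed.
So NolT is not produced.
Maltulose is absent, so KulE is active.
No repressor is bound and KulE is active, so *holZ* is transcribed.
So HolZ is produced and active.
With repressor HolZ bound, *nerP* is not transcribed.
So NerP is not produced.
cAMP is present, so SovK is active.
With repressor SovK bound, *jovH* is not transcribed.
So JovH is not produced.
With no repressor bound, *fubA* is transcribed.
So FubA is produced and active.
No repressor is bound and FubA is active, so *purG* is transcribed.

ON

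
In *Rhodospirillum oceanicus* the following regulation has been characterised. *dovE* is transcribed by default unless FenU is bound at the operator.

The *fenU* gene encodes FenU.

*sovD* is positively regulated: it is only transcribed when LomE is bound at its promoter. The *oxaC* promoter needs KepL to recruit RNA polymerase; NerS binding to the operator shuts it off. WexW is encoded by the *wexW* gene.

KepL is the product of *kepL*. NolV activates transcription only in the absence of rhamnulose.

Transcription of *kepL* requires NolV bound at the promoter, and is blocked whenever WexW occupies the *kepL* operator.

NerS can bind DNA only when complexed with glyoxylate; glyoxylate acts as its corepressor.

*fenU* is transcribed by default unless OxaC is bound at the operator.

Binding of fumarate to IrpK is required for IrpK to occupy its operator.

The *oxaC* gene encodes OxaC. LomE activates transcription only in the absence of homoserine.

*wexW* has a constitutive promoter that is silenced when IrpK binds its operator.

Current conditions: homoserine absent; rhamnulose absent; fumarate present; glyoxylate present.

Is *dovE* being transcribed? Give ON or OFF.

Fumarate is present, so IrpK is active.
With repressor IrpK bound, *wexW* is not transcribed.
So WexW is not produced.
Rhamnulose is absent, so NolV is active.
No repressor is bound and NolV is active, so *kepL* is transcribed.
So KepL is produced and active.
Glyoxylate is present, so NerS is active.
With repressor NerS bound, *oxaC* is not transcribed.
So OxaC is not produced.
With no repressor bound, *fenU* is transcribed.
So FenU is produced and active.
With repressor FenU bound, *dovE* is not transcribed.

OFF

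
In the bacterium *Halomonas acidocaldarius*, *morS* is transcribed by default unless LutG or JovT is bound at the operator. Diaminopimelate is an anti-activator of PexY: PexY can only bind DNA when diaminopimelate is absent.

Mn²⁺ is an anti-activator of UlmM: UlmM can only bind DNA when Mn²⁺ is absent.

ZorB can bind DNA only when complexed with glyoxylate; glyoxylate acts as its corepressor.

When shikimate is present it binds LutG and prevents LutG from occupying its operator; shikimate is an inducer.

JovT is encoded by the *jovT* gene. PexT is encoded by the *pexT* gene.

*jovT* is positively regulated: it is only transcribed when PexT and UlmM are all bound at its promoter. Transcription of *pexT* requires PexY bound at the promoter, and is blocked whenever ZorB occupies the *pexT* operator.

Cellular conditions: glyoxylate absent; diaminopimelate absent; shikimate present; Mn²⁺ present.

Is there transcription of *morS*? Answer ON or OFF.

Shikimate is present, so LutG is inactive.
Diaminopimelate is absent, so PexY is active.
Glyoxylate is absent, so ZorB is inactive.
No repressor is bound and PexY is active, so *pexT* is transcribed.
So PexT is produced and active.
Mn²⁺ is present, so UlmM is inactive.
Required activator UlmM is absent, so *jovT* is not transcribed.
So JovT is not produced.
With no repressor bound, *morS* is transcribed.

ON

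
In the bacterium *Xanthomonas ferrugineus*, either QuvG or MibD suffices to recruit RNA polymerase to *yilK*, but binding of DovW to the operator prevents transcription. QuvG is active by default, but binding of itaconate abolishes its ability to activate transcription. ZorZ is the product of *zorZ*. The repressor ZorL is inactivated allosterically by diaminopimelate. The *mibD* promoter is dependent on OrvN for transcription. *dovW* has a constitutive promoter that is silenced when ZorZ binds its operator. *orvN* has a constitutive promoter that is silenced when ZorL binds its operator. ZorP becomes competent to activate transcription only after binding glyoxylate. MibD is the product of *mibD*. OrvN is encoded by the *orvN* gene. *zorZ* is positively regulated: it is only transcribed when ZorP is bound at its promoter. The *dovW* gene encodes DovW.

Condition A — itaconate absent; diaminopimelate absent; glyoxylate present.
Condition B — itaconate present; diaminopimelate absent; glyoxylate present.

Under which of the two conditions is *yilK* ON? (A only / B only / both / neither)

A only

Condition A:
Itaconate is absent, so QuvG is active.
Diaminopimelate is absent, so ZorL is active.
With repressor ZorL bound, *orvN* is not transcribed.
So OrvN is not produced.
Required activator OrvN is absent, so *mibD* is not transcribed.
So MibD is not produced.
Glyoxylate is present, so ZorP is active.
No repressor is bound and ZorP is active, so *zorZ* is transcribed.
So ZorZ is produced and active.
With repressor ZorZ bound, *dovW* is not transcribed.
So DovW is not produced.
Activator QuvG is present, so *yilK* is transcribed.
→ *yilK* is ON in A.
Condition B:
Itaconate is present, so QuvG is inactive.
Diaminopimelate is absent, so ZorL is active.
With repressor ZorL bound, *orvN* is not transcribed.
So OrvN is not produced.
Required activator OrvN is absent, so *mibD* is not transcribed.
So MibD is not produced.
Glyoxylate is present, so ZorP is active.
No repressor is bound and ZorP is active, so *zorZ* is transcribed.
So ZorZ is produced and active.
With repressor ZorZ bound, *dovW* is not transcribed.
So DovW is not produced.
No activator is available at the *yilK* promoter, so *yilK* is not transcribed.
→ *yilK* is OFF in B.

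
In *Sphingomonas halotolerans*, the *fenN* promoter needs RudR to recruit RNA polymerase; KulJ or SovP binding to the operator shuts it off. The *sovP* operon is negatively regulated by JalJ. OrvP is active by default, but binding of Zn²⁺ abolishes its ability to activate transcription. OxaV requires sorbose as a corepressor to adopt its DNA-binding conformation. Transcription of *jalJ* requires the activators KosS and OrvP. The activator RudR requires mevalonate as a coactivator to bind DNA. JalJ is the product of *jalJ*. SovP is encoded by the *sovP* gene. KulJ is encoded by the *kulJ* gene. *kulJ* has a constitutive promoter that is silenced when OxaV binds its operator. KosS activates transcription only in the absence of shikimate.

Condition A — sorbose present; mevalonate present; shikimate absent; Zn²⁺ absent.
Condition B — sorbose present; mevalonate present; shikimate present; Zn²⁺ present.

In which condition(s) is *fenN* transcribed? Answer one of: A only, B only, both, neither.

Condition A:
Sorbose is present, so OxaV is active.
With repressor OxaV bound, *kulJ* is not transcribed.
So KulJ is not produced.
Mevalonate is present, so RudR is active.
Shikimate is absent, so KosS is active.
Zn²⁺ is absent, so OrvP is active.
No repressor is bound and KosS and OrvP are active, so *jalJ* is transcribed.
So JalJ is produced and active.
With repressor JalJ bound, *sovP* is not transcribed.
So SovP is not produced.
No repressor is bound and RudR is active, so *fenN* is transcribed.
→ *fenN* is ON in A.
Condition B:
Sorbose is present, so OxaV is active.
With repressor OxaV bound, *kulJ* is not transcribed.
So KulJ is not produced.
Mevalonate is present, so RudR is active.
Shikimate is present, so KosS is inactive.
Zn²⁺ is present, so OrvP is inactive.
Required activator KosS is absent, so *jalJ* is not transcribed.
So JalJ is not produced.
With no repressor bound, *sovP* is transcribed.
So SovP is produced and active.
With repressor SovP bound, *fenN* is not transcribed.
→ *fenN* is OFF in B.

A only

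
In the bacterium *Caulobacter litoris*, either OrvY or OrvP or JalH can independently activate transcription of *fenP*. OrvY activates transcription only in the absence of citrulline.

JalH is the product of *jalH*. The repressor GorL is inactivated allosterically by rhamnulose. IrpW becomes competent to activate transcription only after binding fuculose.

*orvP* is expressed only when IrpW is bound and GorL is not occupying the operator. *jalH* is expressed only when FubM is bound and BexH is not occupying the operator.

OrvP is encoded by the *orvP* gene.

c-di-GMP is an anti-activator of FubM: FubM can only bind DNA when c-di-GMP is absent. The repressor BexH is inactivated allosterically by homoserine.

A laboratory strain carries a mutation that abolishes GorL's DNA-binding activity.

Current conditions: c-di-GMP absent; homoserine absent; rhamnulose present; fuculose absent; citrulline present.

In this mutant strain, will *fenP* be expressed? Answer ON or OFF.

Citrulline is present, so OrvY is inactive.
GorL is non-functional in this strain, so it has no effect.
Fuculose is absent, so IrpW is inactive.
Required activator IrpW is absent, so *orvP* is not transcribed.
So OrvP is not produced.
Homoserine is absent, so BexH is active.
c-di-GMP is absent, so FubM is active.
With repressor BexH bound, *jalH* is not transcribed.
So JalH is not produced.
No activator is available at the *fenP* promoter, so *fenP* is not transcribed.

OFF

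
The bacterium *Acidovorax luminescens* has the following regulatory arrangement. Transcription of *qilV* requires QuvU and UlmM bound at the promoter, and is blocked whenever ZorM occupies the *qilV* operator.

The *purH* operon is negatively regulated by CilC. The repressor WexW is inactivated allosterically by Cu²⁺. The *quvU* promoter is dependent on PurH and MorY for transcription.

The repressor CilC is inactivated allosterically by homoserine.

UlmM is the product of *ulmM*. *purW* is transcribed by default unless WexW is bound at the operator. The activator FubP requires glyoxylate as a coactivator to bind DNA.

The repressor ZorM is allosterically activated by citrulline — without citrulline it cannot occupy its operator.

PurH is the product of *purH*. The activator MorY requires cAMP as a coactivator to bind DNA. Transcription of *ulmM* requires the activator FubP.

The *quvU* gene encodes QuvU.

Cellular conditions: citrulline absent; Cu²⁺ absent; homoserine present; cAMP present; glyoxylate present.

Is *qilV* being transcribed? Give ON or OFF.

ON

Homoserine is present, so CilC is inactive.
With no repressor bound, *purH* is transcribed.
So PurH is produced and active.
cAMP is present, so MorY is active.
No repressor is bound and PurH and MorY are active, so *quvU* is transcribed.
So QuvU is produced and active.
Citrulline is absent, so ZorM is inactive.
Glyoxylate is present, so FubP is active.
No repressor is bound and FubP is active, so *ulmM* is transcribed.
So UlmM is produced and active.
No repressor is bound and QuvU and UlmM are active, so *qilV* is transcribed.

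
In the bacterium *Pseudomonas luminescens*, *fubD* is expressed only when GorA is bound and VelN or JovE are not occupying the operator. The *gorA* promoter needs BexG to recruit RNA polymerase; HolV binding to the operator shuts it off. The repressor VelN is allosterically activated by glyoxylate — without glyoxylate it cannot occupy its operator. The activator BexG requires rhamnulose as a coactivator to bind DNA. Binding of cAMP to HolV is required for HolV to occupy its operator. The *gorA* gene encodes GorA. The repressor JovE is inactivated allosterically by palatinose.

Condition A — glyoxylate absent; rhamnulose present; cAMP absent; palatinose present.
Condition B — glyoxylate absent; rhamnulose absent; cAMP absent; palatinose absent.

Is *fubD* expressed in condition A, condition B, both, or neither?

A only

Condition A:
Glyoxylate is absent, so VelN is inactive.
Rhamnulose is present, so BexG is active.
cAMP is absent, so HolV is inactive.
No repressor is bound and BexG is active, so *gorA* is transcribed.
So GorA is produced and active.
Palatinose is present, so JovE is inactive.
No repressor is bound and GorA is active, so *fubD* is transcribed.
→ *fubD* is ON in A.
Condition B:
Glyoxylate is absent, so VelN is inactive.
Rhamnulose is absent, so BexG is inactive.
cAMP is absent, so HolV is inactive.
Required activator BexG is absent, so *gorA* is not transcribed.
So GorA is not produced.
Palatinose is absent, so JovE is active.
With repressor JovE bound, *fubD* is not transcribed.
→ *fubD* is OFF in B.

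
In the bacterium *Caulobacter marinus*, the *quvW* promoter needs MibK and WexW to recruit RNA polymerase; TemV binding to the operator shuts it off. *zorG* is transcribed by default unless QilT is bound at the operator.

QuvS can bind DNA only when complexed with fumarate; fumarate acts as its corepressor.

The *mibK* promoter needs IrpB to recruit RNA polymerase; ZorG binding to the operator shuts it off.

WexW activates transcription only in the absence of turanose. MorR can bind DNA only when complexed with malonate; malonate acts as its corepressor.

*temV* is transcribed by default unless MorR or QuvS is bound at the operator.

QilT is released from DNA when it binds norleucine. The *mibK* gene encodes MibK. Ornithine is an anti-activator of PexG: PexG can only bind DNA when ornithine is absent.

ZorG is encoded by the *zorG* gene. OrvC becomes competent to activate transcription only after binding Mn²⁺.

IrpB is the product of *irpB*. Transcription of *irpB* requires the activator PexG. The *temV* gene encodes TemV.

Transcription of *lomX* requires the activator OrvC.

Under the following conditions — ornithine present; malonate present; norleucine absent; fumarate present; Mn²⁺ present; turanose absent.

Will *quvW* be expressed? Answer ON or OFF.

Norleucine is absent, so QilT is active.
With repressor QilT bound, *zorG* is not transcribed.
So ZorG is not produced.
Ornithine is present, so PexG is inactive.
Required activator PexG is absent, so *irpB* is not transcribed.
So IrpB is not produced.
Required activator IrpB is absent, so *mibK* is not transcribed.
So MibK is not produced.
Turanose is absent, so WexW is active.
Malonate is present, so MorR is active.
Fumarate is present, so QuvS is active.
With repressor MorR bound, *temV* is not transcribed.
So TemV is not produced.
Required activator MibK is absent, so *quvW* is not transcribed.

OFF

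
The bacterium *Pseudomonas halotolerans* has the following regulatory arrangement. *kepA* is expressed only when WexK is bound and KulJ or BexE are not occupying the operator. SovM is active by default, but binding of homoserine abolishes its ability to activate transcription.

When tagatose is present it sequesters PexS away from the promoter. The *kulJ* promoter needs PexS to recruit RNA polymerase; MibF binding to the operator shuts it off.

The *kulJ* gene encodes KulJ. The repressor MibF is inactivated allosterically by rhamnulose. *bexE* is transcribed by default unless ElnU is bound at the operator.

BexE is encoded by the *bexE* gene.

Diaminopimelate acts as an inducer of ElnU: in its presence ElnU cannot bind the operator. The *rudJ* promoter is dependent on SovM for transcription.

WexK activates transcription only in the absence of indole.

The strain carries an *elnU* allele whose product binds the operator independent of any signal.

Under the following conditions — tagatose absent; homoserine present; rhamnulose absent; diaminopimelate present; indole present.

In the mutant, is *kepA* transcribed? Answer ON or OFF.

OFF

Indole is present, so WexK is inactive.
Rhamnulose is absent, so MibF is active.
Tagatose is absent, so PexS is active.
With repressor MibF bound, *kulJ* is not transcribed.
So KulJ is not produced.
ElnU is constitutively active in this strain.
With repressor ElnU bound, *bexE* is not transcribed.
So BexE is not produced.
Required activator WexK is absent, so *kepA* is not transcribed.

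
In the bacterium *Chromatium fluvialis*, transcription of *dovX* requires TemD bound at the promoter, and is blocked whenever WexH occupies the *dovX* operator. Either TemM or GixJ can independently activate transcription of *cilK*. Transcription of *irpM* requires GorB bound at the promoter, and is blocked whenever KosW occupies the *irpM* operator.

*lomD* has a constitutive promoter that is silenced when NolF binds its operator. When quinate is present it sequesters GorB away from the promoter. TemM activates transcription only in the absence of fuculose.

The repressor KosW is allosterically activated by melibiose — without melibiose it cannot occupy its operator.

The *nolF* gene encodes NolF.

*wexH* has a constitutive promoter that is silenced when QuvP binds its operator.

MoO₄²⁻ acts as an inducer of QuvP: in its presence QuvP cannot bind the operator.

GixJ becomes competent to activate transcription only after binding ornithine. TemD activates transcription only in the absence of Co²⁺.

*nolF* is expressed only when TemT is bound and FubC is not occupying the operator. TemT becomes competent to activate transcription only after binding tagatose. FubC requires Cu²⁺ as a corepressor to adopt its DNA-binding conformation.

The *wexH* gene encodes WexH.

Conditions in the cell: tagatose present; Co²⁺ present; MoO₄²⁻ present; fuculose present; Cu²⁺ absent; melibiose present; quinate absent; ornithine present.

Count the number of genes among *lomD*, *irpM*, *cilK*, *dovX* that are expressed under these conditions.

1

Cu²⁺ is absent, so FubC is inactive.
Tagatose is present, so TemT is active.
No repressor is bound and TemT is active, so *nolF* is transcribed.
So NolF is produced and active.
With repressor NolF bound, *lomD* is not transcribed.
→ *lomD* is OFF.
Melibiose is present, so KosW is active.
Quinate is absent, so GorB is active.
With repressor KosW bound, *irpM* is not transcribed.
→ *irpM* is OFF.
Fuculose is present, so TemM is inactive.
Ornithine is present, so GixJ is active.
Activator GixJ is present, so *cilK* is transcribed.
→ *cilK* is ON.
Co²⁺ is present, so TemD is inactive.
MoO₄²⁻ is present, so QuvP is inactive.
With no repressor bound, *wexH* is transcribed.
So WexH is produced and active.
With repressor WexH bound, *dovX* is not transcribed.
→ *dovX* is OFF.
1 of the 4 genes is transcribed.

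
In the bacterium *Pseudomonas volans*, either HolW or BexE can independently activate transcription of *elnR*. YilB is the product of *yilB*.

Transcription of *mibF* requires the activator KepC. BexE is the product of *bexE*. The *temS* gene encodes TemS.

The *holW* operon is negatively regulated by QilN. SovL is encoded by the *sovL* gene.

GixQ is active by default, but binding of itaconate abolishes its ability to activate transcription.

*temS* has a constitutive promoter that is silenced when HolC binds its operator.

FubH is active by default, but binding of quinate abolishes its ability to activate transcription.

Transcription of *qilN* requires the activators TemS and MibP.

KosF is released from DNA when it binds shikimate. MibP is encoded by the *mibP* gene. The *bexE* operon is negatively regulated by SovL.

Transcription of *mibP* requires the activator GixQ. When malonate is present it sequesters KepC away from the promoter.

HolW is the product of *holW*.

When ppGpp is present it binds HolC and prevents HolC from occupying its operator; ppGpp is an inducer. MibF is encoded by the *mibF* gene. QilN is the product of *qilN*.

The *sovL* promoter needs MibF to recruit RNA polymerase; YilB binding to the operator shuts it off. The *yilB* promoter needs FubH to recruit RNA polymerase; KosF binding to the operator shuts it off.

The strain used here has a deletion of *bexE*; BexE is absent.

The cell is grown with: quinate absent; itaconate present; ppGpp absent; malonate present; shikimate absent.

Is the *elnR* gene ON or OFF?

ON

ppGpp is absent, so HolC is active.
With repressor HolC bound, *temS* is not transcribed.
So TemS is not produced.
Itaconate is present, so GixQ is inactive.
Required activator GixQ is absent, so *mibP* is not transcribed.
So MibP is not produced.
Required activator TemS is absent, so *qilN* is not transcribed.
So QilN is not produced.
With no repressor bound, *holW* is transcribed.
So HolW is produced and active.
BexE is non-functional in this strain, so it has no effect.
Activator HolW is present, so *elnR* is transcribed.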